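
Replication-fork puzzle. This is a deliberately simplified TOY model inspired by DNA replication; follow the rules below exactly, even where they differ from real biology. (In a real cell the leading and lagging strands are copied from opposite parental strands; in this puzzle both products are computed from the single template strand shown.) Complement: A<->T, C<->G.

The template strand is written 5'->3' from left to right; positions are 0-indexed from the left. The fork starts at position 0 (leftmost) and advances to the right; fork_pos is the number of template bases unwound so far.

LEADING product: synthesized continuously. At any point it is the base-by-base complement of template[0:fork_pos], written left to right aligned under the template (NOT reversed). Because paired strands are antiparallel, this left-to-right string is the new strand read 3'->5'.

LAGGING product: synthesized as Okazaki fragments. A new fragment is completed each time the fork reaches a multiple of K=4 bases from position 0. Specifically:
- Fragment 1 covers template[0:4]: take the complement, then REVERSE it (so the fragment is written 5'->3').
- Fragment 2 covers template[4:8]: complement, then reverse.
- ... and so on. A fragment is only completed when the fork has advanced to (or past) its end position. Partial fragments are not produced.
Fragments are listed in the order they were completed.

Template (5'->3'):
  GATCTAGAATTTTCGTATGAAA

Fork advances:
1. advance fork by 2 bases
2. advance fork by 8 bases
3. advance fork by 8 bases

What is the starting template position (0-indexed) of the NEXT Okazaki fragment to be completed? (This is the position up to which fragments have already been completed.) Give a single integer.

Answer: 16

Derivation:
Step 1: advance 2 -> fork_pos = 0 + 2 = 2. Next multiple of 4 is 4 (not reached); still 0 fragment(s).
Step 2: advance 8 -> fork_pos = 2 + 8 = 10. Reached multiple(s) of 4: 4, 8 -> fragments 1-2 completed (2 total).
Step 3: advance 8 -> fork_pos = 10 + 8 = 18. Reached multiple(s) of 4: 12, 16 -> fragments 3-4 completed (4 total).
4 fragment(s) completed, covering template[0:16] (4 x 4 = 16). The next fragment, fragment 5, covers template[16:20], so it starts at position 16.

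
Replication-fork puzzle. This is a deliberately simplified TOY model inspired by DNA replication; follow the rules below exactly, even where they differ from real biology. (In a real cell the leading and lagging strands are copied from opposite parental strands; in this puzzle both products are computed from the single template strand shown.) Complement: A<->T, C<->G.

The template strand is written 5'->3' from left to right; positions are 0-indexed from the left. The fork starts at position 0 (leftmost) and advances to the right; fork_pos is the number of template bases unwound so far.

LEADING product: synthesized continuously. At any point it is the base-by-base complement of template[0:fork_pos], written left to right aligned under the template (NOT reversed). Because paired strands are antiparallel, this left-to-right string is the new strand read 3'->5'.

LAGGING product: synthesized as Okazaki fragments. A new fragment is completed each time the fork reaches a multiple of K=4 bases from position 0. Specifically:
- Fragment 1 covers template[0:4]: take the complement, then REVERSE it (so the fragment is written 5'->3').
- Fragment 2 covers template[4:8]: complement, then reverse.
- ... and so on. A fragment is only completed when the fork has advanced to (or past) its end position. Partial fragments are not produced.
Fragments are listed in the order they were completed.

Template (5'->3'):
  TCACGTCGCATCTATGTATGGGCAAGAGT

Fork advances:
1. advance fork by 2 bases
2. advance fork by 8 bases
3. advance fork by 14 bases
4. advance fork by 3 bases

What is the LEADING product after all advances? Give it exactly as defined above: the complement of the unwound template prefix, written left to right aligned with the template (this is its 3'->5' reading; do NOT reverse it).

Step 1: advance 2 -> fork_pos = 0 + 2 = 2.
Step 2: advance 8 -> fork_pos = 2 + 8 = 10.
Step 3: advance 14 -> fork_pos = 10 + 14 = 24.
Step 4: advance 3 -> fork_pos = 24 + 3 = 27.
Unwound prefix: template[0:27] = TCACGTCGCATCTATGTATGGGCAAGA
Complement it base by base (A<->T, C<->G), keeping left-to-right order:
  [0:5] TCACG -> AGTGC
  [5:10] TCGCA -> AGCGT
  [10:15] TCTAT -> AGATA
  [15:20] GTATG -> CATAC
  [20:25] GGCAA -> CCGTT
  [25:27] GA -> CT
Concatenate: AGTGCAGCGTAGATACATACCCGTTCT (length 27; written aligned with the template, i.e. 3'->5').

Answer: AGTGCAGCGTAGATACATACCCGTTCT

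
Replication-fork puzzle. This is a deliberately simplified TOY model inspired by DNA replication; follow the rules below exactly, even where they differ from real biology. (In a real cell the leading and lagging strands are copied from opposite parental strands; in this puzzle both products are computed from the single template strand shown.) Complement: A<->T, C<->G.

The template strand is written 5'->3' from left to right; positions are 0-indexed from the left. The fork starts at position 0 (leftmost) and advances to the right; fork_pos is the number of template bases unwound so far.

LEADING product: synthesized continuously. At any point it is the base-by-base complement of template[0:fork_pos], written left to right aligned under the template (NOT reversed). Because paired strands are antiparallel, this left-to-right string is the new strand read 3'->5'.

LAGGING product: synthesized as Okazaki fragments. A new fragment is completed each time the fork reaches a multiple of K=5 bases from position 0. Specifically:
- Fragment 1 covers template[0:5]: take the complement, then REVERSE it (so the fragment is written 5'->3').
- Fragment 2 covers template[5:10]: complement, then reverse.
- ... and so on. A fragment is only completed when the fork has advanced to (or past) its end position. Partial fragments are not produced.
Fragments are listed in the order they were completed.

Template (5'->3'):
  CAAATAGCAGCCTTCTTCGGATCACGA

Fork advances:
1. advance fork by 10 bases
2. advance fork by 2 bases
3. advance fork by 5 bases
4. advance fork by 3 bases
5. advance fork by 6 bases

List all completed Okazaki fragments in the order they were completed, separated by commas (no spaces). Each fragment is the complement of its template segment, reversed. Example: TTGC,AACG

Step 1: advance 10 -> fork_pos = 0 + 10 = 10. Reached multiple(s) of 5: 5, 10 -> fragments 1-2 completed (2 total).
Step 2: advance 2 -> fork_pos = 10 + 2 = 12. Next multiple of 5 is 15 (not reached); still 2 fragment(s).
Step 3: advance 5 -> fork_pos = 12 + 5 = 17. Reached multiple(s) of 5: 15 -> fragment 3 completed (3 total).
Step 4: advance 3 -> fork_pos = 17 + 3 = 20. Reached multiple(s) of 5: 20 -> fragment 4 completed (4 total).
Step 5: advance 6 -> fork_pos = 20 + 6 = 26. Reached multiple(s) of 5: 25 -> fragment 5 completed (5 total).
Final fork_pos = 26, so 5 fragment(s) are complete. Build each: template segment -> complement -> reverse.
Fragment 1: template[0:5] = CAAAT -> complement GTTTA -> reversed ATTTG
Fragment 2: template[5:10] = AGCAG -> complement TCGTC -> reversed CTGCT
Fragment 3: template[10:15] = CCTTC -> complement GGAAG -> reversed GAAGG
Fragment 4: template[15:20] = TTCGG -> complement AAGCC -> reversed CCGAA
Fragment 5: template[20:25] = ATCAC -> complement TAGTG -> reversed GTGAT

Answer: ATTTG,CTGCT,GAAGG,CCGAA,GTGAT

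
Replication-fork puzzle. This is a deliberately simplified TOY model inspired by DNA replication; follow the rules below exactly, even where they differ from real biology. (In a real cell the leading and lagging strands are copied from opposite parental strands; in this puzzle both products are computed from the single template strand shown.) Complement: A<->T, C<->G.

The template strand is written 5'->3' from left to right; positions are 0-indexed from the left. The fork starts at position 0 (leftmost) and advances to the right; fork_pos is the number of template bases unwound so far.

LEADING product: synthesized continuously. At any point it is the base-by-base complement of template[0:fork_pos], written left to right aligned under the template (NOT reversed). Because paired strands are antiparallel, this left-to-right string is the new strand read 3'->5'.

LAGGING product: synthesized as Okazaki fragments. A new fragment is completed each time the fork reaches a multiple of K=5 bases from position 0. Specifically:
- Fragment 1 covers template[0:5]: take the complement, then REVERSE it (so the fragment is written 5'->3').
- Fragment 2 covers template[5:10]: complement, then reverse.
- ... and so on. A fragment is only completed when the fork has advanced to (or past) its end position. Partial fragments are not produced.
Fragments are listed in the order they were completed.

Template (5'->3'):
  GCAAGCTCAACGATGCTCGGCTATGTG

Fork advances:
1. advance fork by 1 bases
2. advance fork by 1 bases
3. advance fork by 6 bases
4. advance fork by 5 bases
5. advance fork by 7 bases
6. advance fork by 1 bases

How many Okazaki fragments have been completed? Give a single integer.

Answer: 4

Derivation:
Step 1: advance 1 -> fork_pos = 0 + 1 = 1. Next multiple of 5 is 5 (not reached); still 0 fragment(s).
Step 2: advance 1 -> fork_pos = 1 + 1 = 2. Next multiple of 5 is 5 (not reached); still 0 fragment(s).
Step 3: advance 6 -> fork_pos = 2 + 6 = 8. Reached multiple(s) of 5: 5 -> fragment 1 completed (1 total).
Step 4: advance 5 -> fork_pos = 8 + 5 = 13. Reached multiple(s) of 5: 10 -> fragment 2 completed (2 total).
Step 5: advance 7 -> fork_pos = 13 + 7 = 20. Reached multiple(s) of 5: 15, 20 -> fragments 3-4 completed (4 total).
Step 6: advance 1 -> fork_pos = 20 + 1 = 21. Next multiple of 5 is 25 (not reached); still 4 fragment(s).
Check: final fork_pos = 21; the multiples of 5 that are <= 21 are 5..20 -> 21 // 5 = 4 completed fragment(s).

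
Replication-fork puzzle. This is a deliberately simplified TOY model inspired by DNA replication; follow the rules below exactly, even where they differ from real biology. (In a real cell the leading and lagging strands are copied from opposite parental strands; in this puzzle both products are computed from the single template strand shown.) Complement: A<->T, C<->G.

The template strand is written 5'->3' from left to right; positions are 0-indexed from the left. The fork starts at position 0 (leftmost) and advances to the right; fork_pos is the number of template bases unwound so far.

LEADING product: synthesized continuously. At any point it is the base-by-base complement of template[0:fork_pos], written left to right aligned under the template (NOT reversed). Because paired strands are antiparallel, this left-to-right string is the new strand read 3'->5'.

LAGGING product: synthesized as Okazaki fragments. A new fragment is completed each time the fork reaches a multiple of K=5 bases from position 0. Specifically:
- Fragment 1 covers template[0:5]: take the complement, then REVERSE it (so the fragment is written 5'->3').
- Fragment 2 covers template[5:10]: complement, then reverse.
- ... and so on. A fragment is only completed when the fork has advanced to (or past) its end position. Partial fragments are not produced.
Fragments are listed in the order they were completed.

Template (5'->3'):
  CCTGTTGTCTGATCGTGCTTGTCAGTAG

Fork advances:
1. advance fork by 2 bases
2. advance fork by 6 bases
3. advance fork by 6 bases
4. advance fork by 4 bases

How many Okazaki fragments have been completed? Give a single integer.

Step 1: advance 2 -> fork_pos = 0 + 2 = 2. Next multiple of 5 is 5 (not reached); still 0 fragment(s).
Step 2: advance 6 -> fork_pos = 2 + 6 = 8. Reached multiple(s) of 5: 5 -> fragment 1 completed (1 total).
Step 3: advance 6 -> fork_pos = 8 + 6 = 14. Reached multiple(s) of 5: 10 -> fragment 2 completed (2 total).
Step 4: advance 4 -> fork_pos = 14 + 4 = 18. Reached multiple(s) of 5: 15 -> fragment 3 completed (3 total).
Check: final fork_pos = 18; the multiples of 5 that are <= 18 are 5..15 -> 18 // 5 = 3 completed fragment(s).

Answer: 3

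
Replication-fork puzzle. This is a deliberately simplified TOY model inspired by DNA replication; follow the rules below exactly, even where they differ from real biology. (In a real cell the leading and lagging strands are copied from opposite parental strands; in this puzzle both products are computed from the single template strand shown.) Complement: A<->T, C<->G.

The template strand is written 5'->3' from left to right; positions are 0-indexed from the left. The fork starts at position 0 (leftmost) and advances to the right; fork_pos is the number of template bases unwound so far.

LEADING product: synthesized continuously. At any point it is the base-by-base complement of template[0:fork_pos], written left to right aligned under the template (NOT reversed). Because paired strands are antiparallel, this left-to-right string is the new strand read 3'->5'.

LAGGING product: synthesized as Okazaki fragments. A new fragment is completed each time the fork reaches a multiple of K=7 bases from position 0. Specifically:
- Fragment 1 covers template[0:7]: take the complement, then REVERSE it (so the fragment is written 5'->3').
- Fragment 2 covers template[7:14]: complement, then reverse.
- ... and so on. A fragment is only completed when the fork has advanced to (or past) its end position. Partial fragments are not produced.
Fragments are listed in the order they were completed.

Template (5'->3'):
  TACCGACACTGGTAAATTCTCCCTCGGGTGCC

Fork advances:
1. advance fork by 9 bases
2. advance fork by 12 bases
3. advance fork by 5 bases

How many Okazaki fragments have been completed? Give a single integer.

Answer: 3

Derivation:
Step 1: advance 9 -> fork_pos = 0 + 9 = 9. Reached multiple(s) of 7: 7 -> fragment 1 completed (1 total).
Step 2: advance 12 -> fork_pos = 9 + 12 = 21. Reached multiple(s) of 7: 14, 21 -> fragments 2-3 completed (3 total).
Step 3: advance 5 -> fork_pos = 21 + 5 = 26. Next multiple of 7 is 28 (not reached); still 3 fragment(s).
Check: final fork_pos = 26; the multiples of 7 that are <= 26 are 7..21 -> 26 // 7 = 3 completed fragment(s).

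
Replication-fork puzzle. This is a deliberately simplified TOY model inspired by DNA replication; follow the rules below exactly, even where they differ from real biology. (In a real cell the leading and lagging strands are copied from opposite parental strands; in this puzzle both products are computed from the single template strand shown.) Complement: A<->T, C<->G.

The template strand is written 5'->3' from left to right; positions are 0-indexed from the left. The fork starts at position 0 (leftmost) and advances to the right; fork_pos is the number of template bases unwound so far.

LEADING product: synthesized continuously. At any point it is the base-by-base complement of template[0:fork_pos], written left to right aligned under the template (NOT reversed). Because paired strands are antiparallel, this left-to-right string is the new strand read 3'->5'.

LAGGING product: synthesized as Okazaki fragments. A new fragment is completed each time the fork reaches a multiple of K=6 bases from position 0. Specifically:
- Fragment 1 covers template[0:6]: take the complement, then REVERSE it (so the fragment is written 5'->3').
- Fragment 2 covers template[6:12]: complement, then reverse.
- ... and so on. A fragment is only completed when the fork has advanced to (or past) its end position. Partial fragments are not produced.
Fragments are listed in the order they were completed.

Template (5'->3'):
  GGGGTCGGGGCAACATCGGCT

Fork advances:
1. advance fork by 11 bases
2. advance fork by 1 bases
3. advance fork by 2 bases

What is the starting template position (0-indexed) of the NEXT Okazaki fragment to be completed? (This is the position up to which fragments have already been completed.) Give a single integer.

Step 1: advance 11 -> fork_pos = 0 + 11 = 11. Reached multiple(s) of 6: 6 -> fragment 1 completed (1 total).
Step 2: advance 1 -> fork_pos = 11 + 1 = 12. Reached multiple(s) of 6: 12 -> fragment 2 completed (2 total).
Step 3: advance 2 -> fork_pos = 12 + 2 = 14. Next multiple of 6 is 18 (not reached); still 2 fragment(s).
2 fragment(s) completed, covering template[0:12] (2 x 6 = 12). The next fragment, fragment 3, covers template[12:18], so it starts at position 12.

Answer: 12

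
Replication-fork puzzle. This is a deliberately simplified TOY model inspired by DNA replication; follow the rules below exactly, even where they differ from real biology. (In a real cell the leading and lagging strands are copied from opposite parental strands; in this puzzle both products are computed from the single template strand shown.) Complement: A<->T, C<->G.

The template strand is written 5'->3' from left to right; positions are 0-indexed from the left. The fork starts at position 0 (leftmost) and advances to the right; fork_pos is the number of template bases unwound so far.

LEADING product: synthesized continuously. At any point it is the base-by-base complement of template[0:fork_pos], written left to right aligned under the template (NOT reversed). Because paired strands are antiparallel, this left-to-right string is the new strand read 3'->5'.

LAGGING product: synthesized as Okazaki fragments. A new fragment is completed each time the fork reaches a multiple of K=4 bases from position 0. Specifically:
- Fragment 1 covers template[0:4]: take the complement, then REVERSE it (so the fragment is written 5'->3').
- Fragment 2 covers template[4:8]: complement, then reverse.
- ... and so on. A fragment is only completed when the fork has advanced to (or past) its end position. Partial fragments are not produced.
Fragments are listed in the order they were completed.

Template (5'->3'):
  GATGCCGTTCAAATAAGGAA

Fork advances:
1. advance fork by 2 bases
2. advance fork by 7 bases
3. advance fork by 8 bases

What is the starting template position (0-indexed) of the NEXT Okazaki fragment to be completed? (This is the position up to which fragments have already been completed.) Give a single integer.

Answer: 16

Derivation:
Step 1: advance 2 -> fork_pos = 0 + 2 = 2. Next multiple of 4 is 4 (not reached); still 0 fragment(s).
Step 2: advance 7 -> fork_pos = 2 + 7 = 9. Reached multiple(s) of 4: 4, 8 -> fragments 1-2 completed (2 total).
Step 3: advance 8 -> fork_pos = 9 + 8 = 17. Reached multiple(s) of 4: 12, 16 -> fragments 3-4 completed (4 total).
4 fragment(s) completed, covering template[0:16] (4 x 4 = 16). The next fragment, fragment 5, covers template[16:20], so it starts at position 16.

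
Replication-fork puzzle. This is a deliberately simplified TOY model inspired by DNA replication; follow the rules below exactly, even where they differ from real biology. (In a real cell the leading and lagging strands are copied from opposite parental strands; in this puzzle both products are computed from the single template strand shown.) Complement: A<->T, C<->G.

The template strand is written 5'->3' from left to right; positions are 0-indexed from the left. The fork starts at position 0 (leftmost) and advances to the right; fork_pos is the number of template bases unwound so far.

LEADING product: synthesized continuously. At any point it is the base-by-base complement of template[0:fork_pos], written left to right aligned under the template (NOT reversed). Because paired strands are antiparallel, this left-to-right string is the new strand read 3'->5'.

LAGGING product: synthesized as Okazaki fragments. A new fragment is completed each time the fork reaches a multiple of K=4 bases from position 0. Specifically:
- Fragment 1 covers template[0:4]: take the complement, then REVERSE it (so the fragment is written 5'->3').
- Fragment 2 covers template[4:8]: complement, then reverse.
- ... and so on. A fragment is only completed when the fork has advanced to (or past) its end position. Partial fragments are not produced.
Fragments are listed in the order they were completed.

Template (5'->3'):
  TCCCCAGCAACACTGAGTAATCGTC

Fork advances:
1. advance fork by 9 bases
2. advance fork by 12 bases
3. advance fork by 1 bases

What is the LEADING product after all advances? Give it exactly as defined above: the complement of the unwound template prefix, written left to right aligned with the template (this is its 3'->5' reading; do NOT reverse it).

Answer: AGGGGTCGTTGTGACTCATTAG

Derivation:
Step 1: advance 9 -> fork_pos = 0 + 9 = 9.
Step 2: advance 12 -> fork_pos = 9 + 12 = 21.
Step 3: advance 1 -> fork_pos = 21 + 1 = 22.
Unwound prefix: template[0:22] = TCCCCAGCAACACTGAGTAATC
Complement it base by base (A<->T, C<->G), keeping left-to-right order:
  [0:5] TCCCC -> AGGGG
  [5:10] AGCAA -> TCGTT
  [10:15] CACTG -> GTGAC
  [15:20] AGTAA -> TCATT
  [20:22] TC -> AG
Concatenate: AGGGGTCGTTGTGACTCATTAG (length 22; written aligned with the template, i.e. 3'->5').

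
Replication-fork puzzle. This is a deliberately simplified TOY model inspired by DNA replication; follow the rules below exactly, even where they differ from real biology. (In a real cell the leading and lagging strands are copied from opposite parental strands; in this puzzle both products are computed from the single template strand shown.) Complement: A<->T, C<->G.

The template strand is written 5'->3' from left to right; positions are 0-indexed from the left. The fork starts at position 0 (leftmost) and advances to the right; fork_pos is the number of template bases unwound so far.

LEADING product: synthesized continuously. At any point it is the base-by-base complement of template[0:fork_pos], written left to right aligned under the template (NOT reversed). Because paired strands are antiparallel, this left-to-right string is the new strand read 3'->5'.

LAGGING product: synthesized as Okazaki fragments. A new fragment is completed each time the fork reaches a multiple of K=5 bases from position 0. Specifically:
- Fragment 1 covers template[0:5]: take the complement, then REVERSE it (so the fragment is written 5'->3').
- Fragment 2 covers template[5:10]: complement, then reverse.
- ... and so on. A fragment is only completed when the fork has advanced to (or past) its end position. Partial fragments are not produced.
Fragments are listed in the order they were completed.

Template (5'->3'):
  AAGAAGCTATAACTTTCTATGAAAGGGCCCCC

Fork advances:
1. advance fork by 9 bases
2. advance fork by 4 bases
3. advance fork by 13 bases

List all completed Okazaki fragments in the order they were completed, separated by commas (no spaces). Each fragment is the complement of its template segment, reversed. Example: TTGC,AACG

Answer: TTCTT,ATAGC,AAGTT,ATAGA,CTTTC

Derivation:
Step 1: advance 9 -> fork_pos = 0 + 9 = 9. Reached multiple(s) of 5: 5 -> fragment 1 completed (1 total).
Step 2: advance 4 -> fork_pos = 9 + 4 = 13. Reached multiple(s) of 5: 10 -> fragment 2 completed (2 total).
Step 3: advance 13 -> fork_pos = 13 + 13 = 26. Reached multiple(s) of 5: 15, 20, 25 -> fragments 3-5 completed (5 total).
Final fork_pos = 26, so 5 fragment(s) are complete. Build each: template segment -> complement -> reverse.
Fragment 1: template[0:5] = AAGAA -> complement TTCTT -> reversed TTCTT
Fragment 2: template[5:10] = GCTAT -> complement CGATA -> reversed ATAGC
Fragment 3: template[10:15] = AACTT -> complement TTGAA -> reversed AAGTT
Fragment 4: template[15:20] = TCTAT -> complement AGATA -> reversed ATAGA
Fragment 5: template[20:25] = GAAAG -> complement CTTTC -> reversed CTTTC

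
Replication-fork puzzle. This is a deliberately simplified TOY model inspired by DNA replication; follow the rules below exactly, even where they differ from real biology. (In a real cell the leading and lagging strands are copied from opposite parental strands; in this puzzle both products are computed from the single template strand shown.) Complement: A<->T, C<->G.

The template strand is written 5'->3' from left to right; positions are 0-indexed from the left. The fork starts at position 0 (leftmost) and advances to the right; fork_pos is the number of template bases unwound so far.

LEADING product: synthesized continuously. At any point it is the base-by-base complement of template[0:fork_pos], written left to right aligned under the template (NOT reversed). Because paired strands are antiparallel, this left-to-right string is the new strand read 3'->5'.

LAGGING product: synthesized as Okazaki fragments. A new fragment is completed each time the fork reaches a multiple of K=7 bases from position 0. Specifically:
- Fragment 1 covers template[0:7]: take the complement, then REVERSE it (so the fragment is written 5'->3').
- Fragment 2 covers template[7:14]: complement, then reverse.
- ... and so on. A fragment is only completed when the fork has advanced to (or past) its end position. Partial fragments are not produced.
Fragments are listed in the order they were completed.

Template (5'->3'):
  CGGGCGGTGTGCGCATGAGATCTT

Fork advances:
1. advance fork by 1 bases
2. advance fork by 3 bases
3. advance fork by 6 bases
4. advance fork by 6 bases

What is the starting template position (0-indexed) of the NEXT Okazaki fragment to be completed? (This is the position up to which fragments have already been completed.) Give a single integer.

Answer: 14

Derivation:
Step 1: advance 1 -> fork_pos = 0 + 1 = 1. Next multiple of 7 is 7 (not reached); still 0 fragment(s).
Step 2: advance 3 -> fork_pos = 1 + 3 = 4. Next multiple of 7 is 7 (not reached); still 0 fragment(s).
Step 3: advance 6 -> fork_pos = 4 + 6 = 10. Reached multiple(s) of 7: 7 -> fragment 1 completed (1 total).
Step 4: advance 6 -> fork_pos = 10 + 6 = 16. Reached multiple(s) of 7: 14 -> fragment 2 completed (2 total).
2 fragment(s) completed, covering template[0:14] (2 x 7 = 14). The next fragment, fragment 3, covers template[14:21], so it starts at position 14.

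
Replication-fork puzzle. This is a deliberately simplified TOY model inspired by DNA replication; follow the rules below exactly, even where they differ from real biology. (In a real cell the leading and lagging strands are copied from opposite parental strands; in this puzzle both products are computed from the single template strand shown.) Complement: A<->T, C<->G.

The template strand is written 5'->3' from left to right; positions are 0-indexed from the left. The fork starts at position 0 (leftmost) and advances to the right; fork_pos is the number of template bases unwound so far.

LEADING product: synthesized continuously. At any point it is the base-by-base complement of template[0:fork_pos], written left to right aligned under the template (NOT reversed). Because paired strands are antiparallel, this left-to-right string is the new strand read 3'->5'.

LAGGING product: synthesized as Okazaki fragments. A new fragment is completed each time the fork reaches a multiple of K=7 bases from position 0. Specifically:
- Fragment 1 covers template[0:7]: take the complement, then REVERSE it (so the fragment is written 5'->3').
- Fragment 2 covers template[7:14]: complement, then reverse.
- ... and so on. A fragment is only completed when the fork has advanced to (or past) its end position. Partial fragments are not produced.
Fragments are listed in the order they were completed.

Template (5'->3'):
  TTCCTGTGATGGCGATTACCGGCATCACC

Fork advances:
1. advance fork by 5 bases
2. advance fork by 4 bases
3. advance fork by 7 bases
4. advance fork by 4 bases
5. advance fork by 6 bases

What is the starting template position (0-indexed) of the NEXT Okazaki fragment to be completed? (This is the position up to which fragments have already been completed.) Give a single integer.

Step 1: advance 5 -> fork_pos = 0 + 5 = 5. Next multiple of 7 is 7 (not reached); still 0 fragment(s).
Step 2: advance 4 -> fork_pos = 5 + 4 = 9. Reached multiple(s) of 7: 7 -> fragment 1 completed (1 total).
Step 3: advance 7 -> fork_pos = 9 + 7 = 16. Reached multiple(s) of 7: 14 -> fragment 2 completed (2 total).
Step 4: advance 4 -> fork_pos = 16 + 4 = 20. Next multiple of 7 is 21 (not reached); still 2 fragment(s).
Step 5: advance 6 -> fork_pos = 20 + 6 = 26. Reached multiple(s) of 7: 21 -> fragment 3 completed (3 total).
3 fragment(s) completed, covering template[0:21] (3 x 7 = 21). The next fragment, fragment 4, covers template[21:28], so it starts at position 21.

Answer: 21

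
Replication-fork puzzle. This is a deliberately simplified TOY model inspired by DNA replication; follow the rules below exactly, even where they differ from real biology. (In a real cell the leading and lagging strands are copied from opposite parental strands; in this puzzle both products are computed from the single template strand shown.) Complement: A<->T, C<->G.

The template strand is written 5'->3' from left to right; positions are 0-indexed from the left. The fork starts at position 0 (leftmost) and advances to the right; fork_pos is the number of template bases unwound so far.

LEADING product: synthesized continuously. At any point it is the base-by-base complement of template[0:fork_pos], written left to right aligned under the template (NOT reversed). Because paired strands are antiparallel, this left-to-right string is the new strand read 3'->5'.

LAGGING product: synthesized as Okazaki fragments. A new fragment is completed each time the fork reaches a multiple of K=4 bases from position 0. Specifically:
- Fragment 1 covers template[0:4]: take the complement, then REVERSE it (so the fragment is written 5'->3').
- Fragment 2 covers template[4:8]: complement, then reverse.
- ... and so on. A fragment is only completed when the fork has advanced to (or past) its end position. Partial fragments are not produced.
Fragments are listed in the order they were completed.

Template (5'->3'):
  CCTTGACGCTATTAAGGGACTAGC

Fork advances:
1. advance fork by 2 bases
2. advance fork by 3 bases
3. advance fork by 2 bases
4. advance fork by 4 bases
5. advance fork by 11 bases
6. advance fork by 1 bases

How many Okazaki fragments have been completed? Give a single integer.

Step 1: advance 2 -> fork_pos = 0 + 2 = 2. Next multiple of 4 is 4 (not reached); still 0 fragment(s).
Step 2: advance 3 -> fork_pos = 2 + 3 = 5. Reached multiple(s) of 4: 4 -> fragment 1 completed (1 total).
Step 3: advance 2 -> fork_pos = 5 + 2 = 7. Next multiple of 4 is 8 (not reached); still 1 fragment(s).
Step 4: advance 4 -> fork_pos = 7 + 4 = 11. Reached multiple(s) of 4: 8 -> fragment 2 completed (2 total).
Step 5: advance 11 -> fork_pos = 11 + 11 = 22. Reached multiple(s) of 4: 12, 16, 20 -> fragments 3-5 completed (5 total).
Step 6: advance 1 -> fork_pos = 22 + 1 = 23. Next multiple of 4 is 24 (not reached); still 5 fragment(s).
Check: final fork_pos = 23; the multiples of 4 that are <= 23 are 4..20 -> 23 // 4 = 5 completed fragment(s).

Answer: 5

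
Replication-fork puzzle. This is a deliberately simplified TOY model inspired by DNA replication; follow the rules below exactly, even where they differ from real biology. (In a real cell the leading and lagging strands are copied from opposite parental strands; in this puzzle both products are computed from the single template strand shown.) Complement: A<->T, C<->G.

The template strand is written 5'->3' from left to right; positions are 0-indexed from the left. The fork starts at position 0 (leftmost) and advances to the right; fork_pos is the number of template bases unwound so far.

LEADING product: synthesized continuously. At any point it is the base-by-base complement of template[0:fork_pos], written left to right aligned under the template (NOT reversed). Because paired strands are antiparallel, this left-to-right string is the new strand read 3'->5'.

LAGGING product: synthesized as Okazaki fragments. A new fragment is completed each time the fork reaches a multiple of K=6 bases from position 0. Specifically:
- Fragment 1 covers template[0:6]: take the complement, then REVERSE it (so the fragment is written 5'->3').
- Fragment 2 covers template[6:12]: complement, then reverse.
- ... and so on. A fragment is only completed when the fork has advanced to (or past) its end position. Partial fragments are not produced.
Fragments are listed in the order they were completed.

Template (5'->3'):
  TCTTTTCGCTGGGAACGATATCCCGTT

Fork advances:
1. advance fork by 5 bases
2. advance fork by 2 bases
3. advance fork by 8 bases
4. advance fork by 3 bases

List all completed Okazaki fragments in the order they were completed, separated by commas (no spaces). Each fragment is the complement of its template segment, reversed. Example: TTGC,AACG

Step 1: advance 5 -> fork_pos = 0 + 5 = 5. Next multiple of 6 is 6 (not reached); still 0 fragment(s).
Step 2: advance 2 -> fork_pos = 5 + 2 = 7. Reached multiple(s) of 6: 6 -> fragment 1 completed (1 total).
Step 3: advance 8 -> fork_pos = 7 + 8 = 15. Reached multiple(s) of 6: 12 -> fragment 2 completed (2 total).
Step 4: advance 3 -> fork_pos = 15 + 3 = 18. Reached multiple(s) of 6: 18 -> fragment 3 completed (3 total).
Final fork_pos = 18, so 3 fragment(s) are complete. Build each: template segment -> complement -> reverse.
Fragment 1: template[0:6] = TCTTTT -> complement AGAAAA -> reversed AAAAGA
Fragment 2: template[6:12] = CGCTGG -> complement GCGACC -> reversed CCAGCG
Fragment 3: template[12:18] = GAACGA -> complement CTTGCT -> reversed TCGTTC

Answer: AAAAGA,CCAGCG,TCGTTC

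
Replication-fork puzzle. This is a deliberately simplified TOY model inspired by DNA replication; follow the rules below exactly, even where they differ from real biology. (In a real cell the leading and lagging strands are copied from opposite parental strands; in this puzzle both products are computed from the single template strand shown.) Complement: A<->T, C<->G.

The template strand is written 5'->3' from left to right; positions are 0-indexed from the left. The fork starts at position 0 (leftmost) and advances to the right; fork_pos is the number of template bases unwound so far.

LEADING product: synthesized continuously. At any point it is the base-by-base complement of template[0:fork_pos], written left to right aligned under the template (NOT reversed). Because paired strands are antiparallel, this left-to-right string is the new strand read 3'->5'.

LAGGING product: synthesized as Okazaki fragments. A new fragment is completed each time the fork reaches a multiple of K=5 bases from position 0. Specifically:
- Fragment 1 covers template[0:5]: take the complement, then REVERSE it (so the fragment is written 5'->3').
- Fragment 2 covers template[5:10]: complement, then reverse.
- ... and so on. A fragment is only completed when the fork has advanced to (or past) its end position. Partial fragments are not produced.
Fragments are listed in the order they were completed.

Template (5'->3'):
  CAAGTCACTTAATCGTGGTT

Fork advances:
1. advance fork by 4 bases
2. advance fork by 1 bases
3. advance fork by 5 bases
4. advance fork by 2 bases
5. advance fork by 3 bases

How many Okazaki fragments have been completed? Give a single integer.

Answer: 3

Derivation:
Step 1: advance 4 -> fork_pos = 0 + 4 = 4. Next multiple of 5 is 5 (not reached); still 0 fragment(s).
Step 2: advance 1 -> fork_pos = 4 + 1 = 5. Reached multiple(s) of 5: 5 -> fragment 1 completed (1 total).
Step 3: advance 5 -> fork_pos = 5 + 5 = 10. Reached multiple(s) of 5: 10 -> fragment 2 completed (2 total).
Step 4: advance 2 -> fork_pos = 10 + 2 = 12. Next multiple of 5 is 15 (not reached); still 2 fragment(s).
Step 5: advance 3 -> fork_pos = 12 + 3 = 15. Reached multiple(s) of 5: 15 -> fragment 3 completed (3 total).
Check: final fork_pos = 15; the multiples of 5 that are <= 15 are 5..15 -> 15 // 5 = 3 completed fragment(s).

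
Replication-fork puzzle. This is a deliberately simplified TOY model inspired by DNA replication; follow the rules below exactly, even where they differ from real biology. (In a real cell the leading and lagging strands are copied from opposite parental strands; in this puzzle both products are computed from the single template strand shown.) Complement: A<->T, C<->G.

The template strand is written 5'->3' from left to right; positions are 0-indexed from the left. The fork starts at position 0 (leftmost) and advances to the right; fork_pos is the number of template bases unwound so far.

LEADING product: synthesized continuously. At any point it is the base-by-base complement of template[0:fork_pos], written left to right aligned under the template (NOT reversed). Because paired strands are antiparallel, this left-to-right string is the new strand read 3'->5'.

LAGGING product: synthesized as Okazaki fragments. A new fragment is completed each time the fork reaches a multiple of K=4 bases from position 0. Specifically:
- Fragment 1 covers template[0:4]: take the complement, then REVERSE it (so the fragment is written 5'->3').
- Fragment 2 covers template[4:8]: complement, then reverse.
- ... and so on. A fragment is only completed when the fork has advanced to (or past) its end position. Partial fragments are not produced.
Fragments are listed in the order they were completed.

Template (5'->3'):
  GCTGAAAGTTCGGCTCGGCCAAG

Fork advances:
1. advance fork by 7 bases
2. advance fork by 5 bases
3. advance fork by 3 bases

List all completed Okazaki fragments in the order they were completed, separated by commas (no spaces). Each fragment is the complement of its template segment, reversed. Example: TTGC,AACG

Step 1: advance 7 -> fork_pos = 0 + 7 = 7. Reached multiple(s) of 4: 4 -> fragment 1 completed (1 total).
Step 2: advance 5 -> fork_pos = 7 + 5 = 12. Reached multiple(s) of 4: 8, 12 -> fragments 2-3 completed (3 total).
Step 3: advance 3 -> fork_pos = 12 + 3 = 15. Next multiple of 4 is 16 (not reached); still 3 fragment(s).
Final fork_pos = 15, so 3 fragment(s) are complete. Build each: template segment -> complement -> reverse.
Fragment 1: template[0:4] = GCTG -> complement CGAC -> reversed CAGC
Fragment 2: template[4:8] = AAAG -> complement TTTC -> reversed CTTT
Fragment 3: template[8:12] = TTCG -> complement AAGC -> reversed CGAA

Answer: CAGC,CTTT,CGAA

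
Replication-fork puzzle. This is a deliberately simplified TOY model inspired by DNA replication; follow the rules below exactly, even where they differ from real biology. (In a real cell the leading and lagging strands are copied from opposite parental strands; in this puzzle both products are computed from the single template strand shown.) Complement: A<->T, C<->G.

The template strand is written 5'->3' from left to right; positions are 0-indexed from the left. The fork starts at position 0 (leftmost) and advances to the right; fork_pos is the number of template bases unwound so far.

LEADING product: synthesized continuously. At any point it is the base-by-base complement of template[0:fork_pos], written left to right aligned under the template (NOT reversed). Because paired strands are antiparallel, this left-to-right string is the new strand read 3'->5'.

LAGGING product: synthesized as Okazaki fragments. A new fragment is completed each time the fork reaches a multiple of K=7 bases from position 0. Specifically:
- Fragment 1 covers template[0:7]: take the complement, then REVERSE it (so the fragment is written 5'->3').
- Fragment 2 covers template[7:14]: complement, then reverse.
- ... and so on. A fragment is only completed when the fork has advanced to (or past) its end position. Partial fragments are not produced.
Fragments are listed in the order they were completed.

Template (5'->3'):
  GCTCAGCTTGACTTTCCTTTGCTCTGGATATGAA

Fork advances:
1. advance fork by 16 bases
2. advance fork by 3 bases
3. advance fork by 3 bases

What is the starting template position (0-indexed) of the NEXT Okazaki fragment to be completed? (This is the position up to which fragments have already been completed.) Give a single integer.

Answer: 21

Derivation:
Step 1: advance 16 -> fork_pos = 0 + 16 = 16. Reached multiple(s) of 7: 7, 14 -> fragments 1-2 completed (2 total).
Step 2: advance 3 -> fork_pos = 16 + 3 = 19. Next multiple of 7 is 21 (not reached); still 2 fragment(s).
Step 3: advance 3 -> fork_pos = 19 + 3 = 22. Reached multiple(s) of 7: 21 -> fragment 3 completed (3 total).
3 fragment(s) completed, covering template[0:21] (3 x 7 = 21). The next fragment, fragment 4, covers template[21:28], so it starts at position 21.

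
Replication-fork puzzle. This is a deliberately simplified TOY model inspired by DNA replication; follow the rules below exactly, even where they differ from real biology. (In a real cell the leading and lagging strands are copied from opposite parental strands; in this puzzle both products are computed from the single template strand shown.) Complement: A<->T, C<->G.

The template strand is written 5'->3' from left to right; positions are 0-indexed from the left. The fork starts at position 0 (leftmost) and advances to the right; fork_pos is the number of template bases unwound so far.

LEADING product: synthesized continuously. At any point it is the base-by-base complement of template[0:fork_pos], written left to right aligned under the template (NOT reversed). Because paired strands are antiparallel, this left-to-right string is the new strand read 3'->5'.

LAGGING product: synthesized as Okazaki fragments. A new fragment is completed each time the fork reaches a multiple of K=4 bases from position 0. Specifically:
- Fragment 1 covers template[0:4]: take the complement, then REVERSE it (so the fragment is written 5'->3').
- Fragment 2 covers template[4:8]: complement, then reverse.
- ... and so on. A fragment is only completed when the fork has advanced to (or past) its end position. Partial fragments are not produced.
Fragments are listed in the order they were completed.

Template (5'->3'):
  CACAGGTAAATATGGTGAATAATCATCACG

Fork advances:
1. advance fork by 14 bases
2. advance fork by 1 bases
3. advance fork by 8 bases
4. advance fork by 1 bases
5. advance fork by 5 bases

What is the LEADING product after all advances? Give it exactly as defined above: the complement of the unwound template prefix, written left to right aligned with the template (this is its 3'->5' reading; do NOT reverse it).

Step 1: advance 14 -> fork_pos = 0 + 14 = 14.
Step 2: advance 1 -> fork_pos = 14 + 1 = 15.
Step 3: advance 8 -> fork_pos = 15 + 8 = 23.
Step 4: advance 1 -> fork_pos = 23 + 1 = 24.
Step 5: advance 5 -> fork_pos = 24 + 5 = 29.
Unwound prefix: template[0:29] = CACAGGTAAATATGGTGAATAATCATCAC
Complement it base by base (A<->T, C<->G), keeping left-to-right order:
  [0:5] CACAG -> GTGTC
  [5:10] GTAAA -> CATTT
  [10:15] TATGG -> ATACC
  [15:20] TGAAT -> ACTTA
  [20:25] AATCA -> TTAGT
  [25:29] TCAC -> AGTG
Concatenate: GTGTCCATTTATACCACTTATTAGTAGTG (length 29; written aligned with the template, i.e. 3'->5').

Answer: GTGTCCATTTATACCACTTATTAGTAGTG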